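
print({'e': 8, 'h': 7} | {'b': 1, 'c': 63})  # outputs {'e': 8, 'h': 7, 'b': 1, 'c': 63}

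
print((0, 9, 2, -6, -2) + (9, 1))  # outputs (0, 9, 2, -6, -2, 9, 1)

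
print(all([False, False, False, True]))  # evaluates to False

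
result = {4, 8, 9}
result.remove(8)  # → {4, 9}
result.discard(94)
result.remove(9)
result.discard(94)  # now {4}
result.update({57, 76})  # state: {4, 57, 76}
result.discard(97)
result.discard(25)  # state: {4, 57, 76}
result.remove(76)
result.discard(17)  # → {4, 57}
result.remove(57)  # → {4}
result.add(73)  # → {4, 73}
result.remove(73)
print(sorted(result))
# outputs [4]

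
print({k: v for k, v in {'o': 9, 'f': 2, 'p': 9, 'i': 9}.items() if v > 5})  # {'o': 9, 'p': 9, 'i': 9}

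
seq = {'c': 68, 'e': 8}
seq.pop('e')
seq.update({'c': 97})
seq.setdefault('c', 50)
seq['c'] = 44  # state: {'c': 44}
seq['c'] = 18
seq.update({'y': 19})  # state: {'c': 18, 'y': 19}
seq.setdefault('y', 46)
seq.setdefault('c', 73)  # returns 18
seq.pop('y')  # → 19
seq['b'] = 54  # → {'c': 18, 'b': 54}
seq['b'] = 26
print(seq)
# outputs {'c': 18, 'b': 26}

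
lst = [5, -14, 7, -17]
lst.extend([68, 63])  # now [5, -14, 7, -17, 68, 63]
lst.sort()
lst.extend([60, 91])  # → [-17, -14, 5, 7, 63, 68, 60, 91]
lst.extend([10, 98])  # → [-17, -14, 5, 7, 63, 68, 60, 91, 10, 98]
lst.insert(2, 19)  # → [-17, -14, 19, 5, 7, 63, 68, 60, 91, 10, 98]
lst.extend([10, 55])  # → [-17, -14, 19, 5, 7, 63, 68, 60, 91, 10, 98, 10, 55]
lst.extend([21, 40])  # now [-17, -14, 19, 5, 7, 63, 68, 60, 91, 10, 98, 10, 55, 21, 40]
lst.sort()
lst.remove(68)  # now [-17, -14, 5, 7, 10, 10, 19, 21, 40, 55, 60, 63, 91, 98]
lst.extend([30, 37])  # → [-17, -14, 5, 7, 10, 10, 19, 21, 40, 55, 60, 63, 91, 98, 30, 37]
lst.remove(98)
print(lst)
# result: [-17, -14, 5, 7, 10, 10, 19, 21, 40, 55, 60, 63, 91, 30, 37]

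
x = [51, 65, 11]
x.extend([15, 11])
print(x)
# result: [51, 65, 11, 15, 11]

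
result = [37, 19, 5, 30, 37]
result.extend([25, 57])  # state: [37, 19, 5, 30, 37, 25, 57]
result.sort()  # [5, 19, 25, 30, 37, 37, 57]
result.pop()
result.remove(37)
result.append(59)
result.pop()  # 59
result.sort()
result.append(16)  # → [5, 19, 25, 30, 37, 16]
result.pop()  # 16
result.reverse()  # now [37, 30, 25, 19, 5]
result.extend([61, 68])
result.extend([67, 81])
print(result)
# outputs [37, 30, 25, 19, 5, 61, 68, 67, 81]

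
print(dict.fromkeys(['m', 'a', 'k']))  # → {'m': None, 'a': None, 'k': None}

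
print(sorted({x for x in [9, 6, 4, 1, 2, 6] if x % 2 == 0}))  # [2, 4, 6]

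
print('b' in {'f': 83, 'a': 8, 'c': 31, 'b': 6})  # True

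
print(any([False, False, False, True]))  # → True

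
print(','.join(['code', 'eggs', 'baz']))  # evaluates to code,eggs,baz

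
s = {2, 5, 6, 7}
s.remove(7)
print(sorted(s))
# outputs [2, 5, 6]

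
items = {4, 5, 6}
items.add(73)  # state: {4, 5, 6, 73}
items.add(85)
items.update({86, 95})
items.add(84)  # {4, 5, 6, 73, 84, 85, 86, 95}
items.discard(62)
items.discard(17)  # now {4, 5, 6, 73, 84, 85, 86, 95}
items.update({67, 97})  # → {4, 5, 6, 67, 73, 84, 85, 86, 95, 97}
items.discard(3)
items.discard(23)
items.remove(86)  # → {4, 5, 6, 67, 73, 84, 85, 95, 97}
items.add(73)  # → {4, 5, 6, 67, 73, 84, 85, 95, 97}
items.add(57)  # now {4, 5, 6, 57, 67, 73, 84, 85, 95, 97}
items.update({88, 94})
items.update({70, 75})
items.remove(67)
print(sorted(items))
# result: [4, 5, 6, 57, 70, 73, 75, 84, 85, 88, 94, 95, 97]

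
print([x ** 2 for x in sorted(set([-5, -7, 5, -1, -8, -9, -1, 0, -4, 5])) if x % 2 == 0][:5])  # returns [64, 16, 0]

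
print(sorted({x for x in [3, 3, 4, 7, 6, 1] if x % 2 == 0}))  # [4, 6]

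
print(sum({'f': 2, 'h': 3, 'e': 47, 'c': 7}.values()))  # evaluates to 59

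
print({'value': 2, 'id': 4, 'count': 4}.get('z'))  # None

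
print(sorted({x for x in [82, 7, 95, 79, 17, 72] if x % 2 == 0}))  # [72, 82]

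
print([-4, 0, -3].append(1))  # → None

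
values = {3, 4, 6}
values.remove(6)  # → {3, 4}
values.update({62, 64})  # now {3, 4, 62, 64}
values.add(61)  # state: {3, 4, 61, 62, 64}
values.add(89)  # {3, 4, 61, 62, 64, 89}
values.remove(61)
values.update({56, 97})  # {3, 4, 56, 62, 64, 89, 97}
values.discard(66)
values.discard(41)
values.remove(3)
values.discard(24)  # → {4, 56, 62, 64, 89, 97}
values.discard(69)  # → {4, 56, 62, 64, 89, 97}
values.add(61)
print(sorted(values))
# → [4, 56, 61, 62, 64, 89, 97]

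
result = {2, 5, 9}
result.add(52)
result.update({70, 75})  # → {2, 5, 9, 52, 70, 75}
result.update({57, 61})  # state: {2, 5, 9, 52, 57, 61, 70, 75}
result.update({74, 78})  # {2, 5, 9, 52, 57, 61, 70, 74, 75, 78}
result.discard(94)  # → {2, 5, 9, 52, 57, 61, 70, 74, 75, 78}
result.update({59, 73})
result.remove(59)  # {2, 5, 9, 52, 57, 61, 70, 73, 74, 75, 78}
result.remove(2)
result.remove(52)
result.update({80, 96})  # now {5, 9, 57, 61, 70, 73, 74, 75, 78, 80, 96}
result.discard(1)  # {5, 9, 57, 61, 70, 73, 74, 75, 78, 80, 96}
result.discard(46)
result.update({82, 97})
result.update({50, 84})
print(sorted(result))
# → [5, 9, 50, 57, 61, 70, 73, 74, 75, 78, 80, 82, 84, 96, 97]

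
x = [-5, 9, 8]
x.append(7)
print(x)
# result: [-5, 9, 8, 7]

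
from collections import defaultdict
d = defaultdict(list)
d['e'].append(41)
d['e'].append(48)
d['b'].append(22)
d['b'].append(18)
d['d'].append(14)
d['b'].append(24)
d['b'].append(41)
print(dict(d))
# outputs {'e': [41, 48], 'b': [22, 18, 24, 41], 'd': [14]}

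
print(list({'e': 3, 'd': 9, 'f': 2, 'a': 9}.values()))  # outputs [3, 9, 2, 9]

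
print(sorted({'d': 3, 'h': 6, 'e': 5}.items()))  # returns [('d', 3), ('e', 5), ('h', 6)]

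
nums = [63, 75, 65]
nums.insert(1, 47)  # [63, 47, 75, 65]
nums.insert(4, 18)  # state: [63, 47, 75, 65, 18]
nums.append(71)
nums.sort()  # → [18, 47, 63, 65, 71, 75]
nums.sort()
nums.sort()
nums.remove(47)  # [18, 63, 65, 71, 75]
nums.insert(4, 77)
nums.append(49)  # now [18, 63, 65, 71, 77, 75, 49]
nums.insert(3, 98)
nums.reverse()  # [49, 75, 77, 71, 98, 65, 63, 18]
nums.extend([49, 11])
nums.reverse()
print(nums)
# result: [11, 49, 18, 63, 65, 98, 71, 77, 75, 49]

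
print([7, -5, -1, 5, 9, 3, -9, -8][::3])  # [7, 5, -9]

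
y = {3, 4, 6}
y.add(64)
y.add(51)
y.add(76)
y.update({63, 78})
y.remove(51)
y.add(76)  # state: {3, 4, 6, 63, 64, 76, 78}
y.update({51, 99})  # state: {3, 4, 6, 51, 63, 64, 76, 78, 99}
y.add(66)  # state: {3, 4, 6, 51, 63, 64, 66, 76, 78, 99}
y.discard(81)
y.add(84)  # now {3, 4, 6, 51, 63, 64, 66, 76, 78, 84, 99}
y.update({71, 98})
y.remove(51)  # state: {3, 4, 6, 63, 64, 66, 71, 76, 78, 84, 98, 99}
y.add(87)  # {3, 4, 6, 63, 64, 66, 71, 76, 78, 84, 87, 98, 99}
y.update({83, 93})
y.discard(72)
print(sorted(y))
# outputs [3, 4, 6, 63, 64, 66, 71, 76, 78, 83, 84, 87, 93, 98, 99]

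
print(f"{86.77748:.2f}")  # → 86.78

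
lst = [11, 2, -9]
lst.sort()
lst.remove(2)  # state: [-9, 11]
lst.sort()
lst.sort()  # [-9, 11]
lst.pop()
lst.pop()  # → -9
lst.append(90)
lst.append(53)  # [90, 53]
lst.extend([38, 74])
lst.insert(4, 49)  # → [90, 53, 38, 74, 49]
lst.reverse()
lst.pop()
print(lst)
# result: [49, 74, 38, 53]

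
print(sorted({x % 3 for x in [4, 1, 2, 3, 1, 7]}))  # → [0, 1, 2]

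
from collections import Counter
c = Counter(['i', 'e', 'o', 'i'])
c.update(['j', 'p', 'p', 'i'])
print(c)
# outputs Counter({'i': 3, 'p': 2, 'e': 1, 'o': 1, 'j': 1})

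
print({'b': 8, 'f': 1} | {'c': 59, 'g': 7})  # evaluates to {'b': 8, 'f': 1, 'c': 59, 'g': 7}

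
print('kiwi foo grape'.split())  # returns ['kiwi', 'foo', 'grape']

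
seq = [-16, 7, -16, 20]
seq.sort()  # [-16, -16, 7, 20]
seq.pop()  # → 20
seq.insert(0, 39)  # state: [39, -16, -16, 7]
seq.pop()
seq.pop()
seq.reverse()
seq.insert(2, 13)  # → [-16, 39, 13]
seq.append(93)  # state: [-16, 39, 13, 93]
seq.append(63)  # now [-16, 39, 13, 93, 63]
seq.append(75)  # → [-16, 39, 13, 93, 63, 75]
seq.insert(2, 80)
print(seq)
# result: [-16, 39, 80, 13, 93, 63, 75]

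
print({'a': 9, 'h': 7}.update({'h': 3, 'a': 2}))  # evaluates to None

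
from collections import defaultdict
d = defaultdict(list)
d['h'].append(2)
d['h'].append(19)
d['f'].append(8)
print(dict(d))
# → {'h': [2, 19], 'f': [8]}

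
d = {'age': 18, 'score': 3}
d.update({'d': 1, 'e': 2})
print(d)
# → {'age': 18, 'score': 3, 'd': 1, 'e': 2}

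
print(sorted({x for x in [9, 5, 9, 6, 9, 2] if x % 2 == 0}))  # [2, 6]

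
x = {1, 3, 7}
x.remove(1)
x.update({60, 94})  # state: {3, 7, 60, 94}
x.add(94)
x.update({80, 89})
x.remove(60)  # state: {3, 7, 80, 89, 94}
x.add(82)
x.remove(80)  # {3, 7, 82, 89, 94}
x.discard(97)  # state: {3, 7, 82, 89, 94}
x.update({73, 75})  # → {3, 7, 73, 75, 82, 89, 94}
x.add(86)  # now {3, 7, 73, 75, 82, 86, 89, 94}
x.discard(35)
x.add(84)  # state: {3, 7, 73, 75, 82, 84, 86, 89, 94}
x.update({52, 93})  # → {3, 7, 52, 73, 75, 82, 84, 86, 89, 93, 94}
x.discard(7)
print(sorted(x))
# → [3, 52, 73, 75, 82, 84, 86, 89, 93, 94]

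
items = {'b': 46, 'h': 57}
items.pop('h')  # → 57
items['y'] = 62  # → {'b': 46, 'y': 62}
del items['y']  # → {'b': 46}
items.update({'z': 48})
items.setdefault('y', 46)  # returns 46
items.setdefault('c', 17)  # 17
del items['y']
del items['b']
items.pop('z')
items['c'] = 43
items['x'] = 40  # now {'c': 43, 'x': 40}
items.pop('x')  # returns 40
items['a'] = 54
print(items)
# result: {'c': 43, 'a': 54}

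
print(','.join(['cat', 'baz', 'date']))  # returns cat,baz,date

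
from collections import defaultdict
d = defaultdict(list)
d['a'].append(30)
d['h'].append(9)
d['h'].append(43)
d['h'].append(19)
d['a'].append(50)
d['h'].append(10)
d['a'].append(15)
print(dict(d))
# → {'a': [30, 50, 15], 'h': [9, 43, 19, 10]}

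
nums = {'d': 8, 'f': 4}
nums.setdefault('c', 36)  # 36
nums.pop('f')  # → 4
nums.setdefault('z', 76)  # 76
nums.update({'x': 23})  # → {'d': 8, 'c': 36, 'z': 76, 'x': 23}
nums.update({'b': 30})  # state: {'d': 8, 'c': 36, 'z': 76, 'x': 23, 'b': 30}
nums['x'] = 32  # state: {'d': 8, 'c': 36, 'z': 76, 'x': 32, 'b': 30}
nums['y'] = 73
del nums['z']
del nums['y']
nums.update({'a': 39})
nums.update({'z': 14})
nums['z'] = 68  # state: {'d': 8, 'c': 36, 'x': 32, 'b': 30, 'a': 39, 'z': 68}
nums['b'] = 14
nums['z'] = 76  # {'d': 8, 'c': 36, 'x': 32, 'b': 14, 'a': 39, 'z': 76}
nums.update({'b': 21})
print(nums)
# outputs {'d': 8, 'c': 36, 'x': 32, 'b': 21, 'a': 39, 'z': 76}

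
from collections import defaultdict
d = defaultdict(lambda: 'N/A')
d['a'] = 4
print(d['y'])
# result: N/A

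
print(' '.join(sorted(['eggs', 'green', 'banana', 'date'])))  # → banana date eggs green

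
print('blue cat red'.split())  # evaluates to ['blue', 'cat', 'red']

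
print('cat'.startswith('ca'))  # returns True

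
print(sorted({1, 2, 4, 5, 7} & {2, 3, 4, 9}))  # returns [2, 4]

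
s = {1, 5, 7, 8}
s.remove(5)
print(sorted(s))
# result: [1, 7, 8]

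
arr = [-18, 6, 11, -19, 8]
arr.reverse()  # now [8, -19, 11, 6, -18]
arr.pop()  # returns -18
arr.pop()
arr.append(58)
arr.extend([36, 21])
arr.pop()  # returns 21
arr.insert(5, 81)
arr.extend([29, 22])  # [8, -19, 11, 58, 36, 81, 29, 22]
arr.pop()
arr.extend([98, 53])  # [8, -19, 11, 58, 36, 81, 29, 98, 53]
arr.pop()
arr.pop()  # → 98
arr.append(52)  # [8, -19, 11, 58, 36, 81, 29, 52]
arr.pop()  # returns 52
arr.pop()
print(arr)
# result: [8, -19, 11, 58, 36, 81]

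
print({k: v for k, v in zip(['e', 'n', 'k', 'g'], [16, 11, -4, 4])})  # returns {'e': 16, 'n': 11, 'k': -4, 'g': 4}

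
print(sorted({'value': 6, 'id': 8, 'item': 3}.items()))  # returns [('id', 8), ('item', 3), ('value', 6)]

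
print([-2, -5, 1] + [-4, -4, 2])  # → [-2, -5, 1, -4, -4, 2]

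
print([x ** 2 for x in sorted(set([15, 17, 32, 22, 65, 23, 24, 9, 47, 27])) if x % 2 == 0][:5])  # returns [484, 576, 1024]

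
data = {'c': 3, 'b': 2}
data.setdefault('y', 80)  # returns 80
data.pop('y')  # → 80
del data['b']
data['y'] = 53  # {'c': 3, 'y': 53}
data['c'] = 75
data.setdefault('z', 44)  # 44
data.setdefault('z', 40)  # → 44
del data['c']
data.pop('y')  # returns 53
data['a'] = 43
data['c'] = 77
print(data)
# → {'z': 44, 'a': 43, 'c': 77}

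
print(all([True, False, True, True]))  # False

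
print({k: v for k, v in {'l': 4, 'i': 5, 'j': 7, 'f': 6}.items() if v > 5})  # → {'j': 7, 'f': 6}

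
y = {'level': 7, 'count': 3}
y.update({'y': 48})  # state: {'level': 7, 'count': 3, 'y': 48}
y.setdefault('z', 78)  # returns 78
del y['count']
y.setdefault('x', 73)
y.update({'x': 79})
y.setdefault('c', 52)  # 52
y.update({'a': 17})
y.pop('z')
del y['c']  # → {'level': 7, 'y': 48, 'x': 79, 'a': 17}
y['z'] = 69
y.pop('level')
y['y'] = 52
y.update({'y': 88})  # {'y': 88, 'x': 79, 'a': 17, 'z': 69}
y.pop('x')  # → 79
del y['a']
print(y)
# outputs {'y': 88, 'z': 69}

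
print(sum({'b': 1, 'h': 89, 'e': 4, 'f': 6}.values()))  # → 100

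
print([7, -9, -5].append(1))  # None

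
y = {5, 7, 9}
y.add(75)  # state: {5, 7, 9, 75}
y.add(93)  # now {5, 7, 9, 75, 93}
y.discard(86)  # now {5, 7, 9, 75, 93}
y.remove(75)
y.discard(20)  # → {5, 7, 9, 93}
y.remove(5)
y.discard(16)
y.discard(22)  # {7, 9, 93}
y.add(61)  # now {7, 9, 61, 93}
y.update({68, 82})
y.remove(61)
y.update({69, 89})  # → {7, 9, 68, 69, 82, 89, 93}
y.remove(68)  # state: {7, 9, 69, 82, 89, 93}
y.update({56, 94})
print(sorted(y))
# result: [7, 9, 56, 69, 82, 89, 93, 94]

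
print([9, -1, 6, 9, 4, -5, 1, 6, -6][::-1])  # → [-6, 6, 1, -5, 4, 9, 6, -1, 9]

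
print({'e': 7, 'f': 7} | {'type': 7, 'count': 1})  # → {'e': 7, 'f': 7, 'type': 7, 'count': 1}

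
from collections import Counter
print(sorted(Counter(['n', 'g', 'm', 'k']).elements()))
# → ['g', 'k', 'm', 'n']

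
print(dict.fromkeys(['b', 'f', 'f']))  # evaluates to {'b': None, 'f': None}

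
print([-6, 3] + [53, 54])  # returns [-6, 3, 53, 54]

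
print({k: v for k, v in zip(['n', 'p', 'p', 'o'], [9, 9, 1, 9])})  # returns {'n': 9, 'p': 1, 'o': 9}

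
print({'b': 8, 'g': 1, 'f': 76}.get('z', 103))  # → 103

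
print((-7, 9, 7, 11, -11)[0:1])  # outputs (-7,)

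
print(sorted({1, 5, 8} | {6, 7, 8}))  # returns [1, 5, 6, 7, 8]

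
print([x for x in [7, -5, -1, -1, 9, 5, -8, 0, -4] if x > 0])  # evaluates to [7, 9, 5]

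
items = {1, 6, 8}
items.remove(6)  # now {1, 8}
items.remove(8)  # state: {1}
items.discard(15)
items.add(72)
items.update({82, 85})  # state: {1, 72, 82, 85}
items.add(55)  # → {1, 55, 72, 82, 85}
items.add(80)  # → {1, 55, 72, 80, 82, 85}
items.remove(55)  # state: {1, 72, 80, 82, 85}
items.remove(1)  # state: {72, 80, 82, 85}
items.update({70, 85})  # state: {70, 72, 80, 82, 85}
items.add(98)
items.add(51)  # {51, 70, 72, 80, 82, 85, 98}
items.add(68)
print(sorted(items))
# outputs [51, 68, 70, 72, 80, 82, 85, 98]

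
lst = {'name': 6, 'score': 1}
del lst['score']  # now {'name': 6}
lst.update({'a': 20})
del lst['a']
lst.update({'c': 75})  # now {'name': 6, 'c': 75}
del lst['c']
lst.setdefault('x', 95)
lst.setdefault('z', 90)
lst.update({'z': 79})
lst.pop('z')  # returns 79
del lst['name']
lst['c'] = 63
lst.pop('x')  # 95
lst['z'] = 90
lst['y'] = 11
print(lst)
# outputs {'c': 63, 'z': 90, 'y': 11}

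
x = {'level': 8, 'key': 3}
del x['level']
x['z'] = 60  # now {'key': 3, 'z': 60}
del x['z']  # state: {'key': 3}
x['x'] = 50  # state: {'key': 3, 'x': 50}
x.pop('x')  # 50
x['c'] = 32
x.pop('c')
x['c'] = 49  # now {'key': 3, 'c': 49}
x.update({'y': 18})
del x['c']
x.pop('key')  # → 3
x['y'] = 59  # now {'y': 59}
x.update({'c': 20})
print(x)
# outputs {'y': 59, 'c': 20}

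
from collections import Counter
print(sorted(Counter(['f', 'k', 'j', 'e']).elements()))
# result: ['e', 'f', 'j', 'k']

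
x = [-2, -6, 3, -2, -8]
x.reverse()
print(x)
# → [-8, -2, 3, -6, -2]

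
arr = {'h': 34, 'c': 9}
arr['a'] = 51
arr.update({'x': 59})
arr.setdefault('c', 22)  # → 9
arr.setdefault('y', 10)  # 10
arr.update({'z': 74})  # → {'h': 34, 'c': 9, 'a': 51, 'x': 59, 'y': 10, 'z': 74}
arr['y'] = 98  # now {'h': 34, 'c': 9, 'a': 51, 'x': 59, 'y': 98, 'z': 74}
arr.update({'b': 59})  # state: {'h': 34, 'c': 9, 'a': 51, 'x': 59, 'y': 98, 'z': 74, 'b': 59}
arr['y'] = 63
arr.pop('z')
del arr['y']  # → {'h': 34, 'c': 9, 'a': 51, 'x': 59, 'b': 59}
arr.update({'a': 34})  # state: {'h': 34, 'c': 9, 'a': 34, 'x': 59, 'b': 59}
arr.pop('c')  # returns 9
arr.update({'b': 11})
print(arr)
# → {'h': 34, 'a': 34, 'x': 59, 'b': 11}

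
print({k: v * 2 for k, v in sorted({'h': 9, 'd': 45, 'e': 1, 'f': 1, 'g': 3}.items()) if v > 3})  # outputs {'d': 90, 'h': 18}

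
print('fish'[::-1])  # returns hsif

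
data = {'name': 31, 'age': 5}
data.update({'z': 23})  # {'name': 31, 'age': 5, 'z': 23}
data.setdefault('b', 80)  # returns 80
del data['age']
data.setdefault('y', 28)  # 28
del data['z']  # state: {'name': 31, 'b': 80, 'y': 28}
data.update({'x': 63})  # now {'name': 31, 'b': 80, 'y': 28, 'x': 63}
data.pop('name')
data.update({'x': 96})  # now {'b': 80, 'y': 28, 'x': 96}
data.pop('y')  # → 28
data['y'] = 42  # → {'b': 80, 'x': 96, 'y': 42}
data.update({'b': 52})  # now {'b': 52, 'x': 96, 'y': 42}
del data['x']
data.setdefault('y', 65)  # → 42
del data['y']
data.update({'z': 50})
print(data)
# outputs {'b': 52, 'z': 50}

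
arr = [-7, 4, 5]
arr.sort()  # [-7, 4, 5]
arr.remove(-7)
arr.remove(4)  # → [5]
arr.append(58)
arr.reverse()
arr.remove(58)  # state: [5]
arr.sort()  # [5]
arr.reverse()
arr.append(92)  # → [5, 92]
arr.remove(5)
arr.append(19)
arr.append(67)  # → [92, 19, 67]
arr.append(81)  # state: [92, 19, 67, 81]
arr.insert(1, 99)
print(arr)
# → [92, 99, 19, 67, 81]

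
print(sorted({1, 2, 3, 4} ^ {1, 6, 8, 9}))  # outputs [2, 3, 4, 6, 8, 9]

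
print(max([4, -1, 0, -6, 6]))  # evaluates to 6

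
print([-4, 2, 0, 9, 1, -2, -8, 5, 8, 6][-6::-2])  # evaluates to [1, 0, -4]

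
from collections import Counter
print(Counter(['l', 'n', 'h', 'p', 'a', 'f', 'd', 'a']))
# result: Counter({'a': 2, 'l': 1, 'n': 1, 'h': 1, 'p': 1, 'f': 1, 'd': 1})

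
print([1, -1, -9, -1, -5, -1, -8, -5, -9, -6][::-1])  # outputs [-6, -9, -5, -8, -1, -5, -1, -9, -1, 1]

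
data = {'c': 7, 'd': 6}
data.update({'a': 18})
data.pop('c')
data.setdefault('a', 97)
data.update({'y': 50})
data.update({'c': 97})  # {'d': 6, 'a': 18, 'y': 50, 'c': 97}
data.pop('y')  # 50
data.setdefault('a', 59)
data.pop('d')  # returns 6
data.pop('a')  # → 18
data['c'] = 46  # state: {'c': 46}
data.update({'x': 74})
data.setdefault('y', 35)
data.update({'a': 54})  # {'c': 46, 'x': 74, 'y': 35, 'a': 54}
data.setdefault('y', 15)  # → 35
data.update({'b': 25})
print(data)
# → {'c': 46, 'x': 74, 'y': 35, 'a': 54, 'b': 25}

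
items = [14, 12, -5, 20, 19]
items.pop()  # 19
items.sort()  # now [-5, 12, 14, 20]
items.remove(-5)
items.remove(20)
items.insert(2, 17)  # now [12, 14, 17]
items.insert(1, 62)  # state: [12, 62, 14, 17]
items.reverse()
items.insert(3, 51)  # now [17, 14, 62, 51, 12]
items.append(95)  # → [17, 14, 62, 51, 12, 95]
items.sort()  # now [12, 14, 17, 51, 62, 95]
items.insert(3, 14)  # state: [12, 14, 17, 14, 51, 62, 95]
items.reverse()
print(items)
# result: [95, 62, 51, 14, 17, 14, 12]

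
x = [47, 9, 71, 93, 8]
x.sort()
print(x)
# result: [8, 9, 47, 71, 93]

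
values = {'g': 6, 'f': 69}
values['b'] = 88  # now {'g': 6, 'f': 69, 'b': 88}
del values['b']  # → {'g': 6, 'f': 69}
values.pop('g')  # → 6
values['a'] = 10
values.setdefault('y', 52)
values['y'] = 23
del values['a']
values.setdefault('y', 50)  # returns 23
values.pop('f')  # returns 69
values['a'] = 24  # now {'y': 23, 'a': 24}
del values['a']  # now {'y': 23}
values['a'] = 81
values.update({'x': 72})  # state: {'y': 23, 'a': 81, 'x': 72}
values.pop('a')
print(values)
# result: {'y': 23, 'x': 72}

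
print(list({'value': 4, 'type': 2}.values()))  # [4, 2]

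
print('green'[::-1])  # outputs neerg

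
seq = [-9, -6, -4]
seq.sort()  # [-9, -6, -4]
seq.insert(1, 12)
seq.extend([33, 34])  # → [-9, 12, -6, -4, 33, 34]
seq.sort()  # [-9, -6, -4, 12, 33, 34]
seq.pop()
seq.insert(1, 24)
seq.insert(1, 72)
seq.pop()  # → 33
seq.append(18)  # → [-9, 72, 24, -6, -4, 12, 18]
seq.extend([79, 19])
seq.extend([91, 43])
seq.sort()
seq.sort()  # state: [-9, -6, -4, 12, 18, 19, 24, 43, 72, 79, 91]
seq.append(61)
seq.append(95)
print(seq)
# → [-9, -6, -4, 12, 18, 19, 24, 43, 72, 79, 91, 61, 95]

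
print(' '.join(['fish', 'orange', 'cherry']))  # fish orange cherry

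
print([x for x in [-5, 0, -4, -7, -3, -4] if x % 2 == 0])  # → [0, -4, -4]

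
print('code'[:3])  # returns cod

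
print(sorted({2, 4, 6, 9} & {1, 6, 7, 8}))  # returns [6]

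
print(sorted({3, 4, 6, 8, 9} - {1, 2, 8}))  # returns [3, 4, 6, 9]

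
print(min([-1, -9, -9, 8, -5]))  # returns -9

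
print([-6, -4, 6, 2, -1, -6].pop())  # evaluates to -6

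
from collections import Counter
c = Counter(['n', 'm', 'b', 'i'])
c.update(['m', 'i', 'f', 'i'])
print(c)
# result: Counter({'i': 3, 'm': 2, 'n': 1, 'b': 1, 'f': 1})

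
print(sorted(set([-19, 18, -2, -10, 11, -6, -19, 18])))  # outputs [-19, -10, -6, -2, 11, 18]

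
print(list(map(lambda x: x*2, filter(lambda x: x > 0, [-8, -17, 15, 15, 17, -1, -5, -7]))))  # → [30, 30, 34]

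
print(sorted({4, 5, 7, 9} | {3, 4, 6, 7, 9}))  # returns [3, 4, 5, 6, 7, 9]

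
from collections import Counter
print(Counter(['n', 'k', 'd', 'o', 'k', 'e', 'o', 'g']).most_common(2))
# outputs [('k', 2), ('o', 2)]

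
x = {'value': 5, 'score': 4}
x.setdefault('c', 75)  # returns 75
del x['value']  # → {'score': 4, 'c': 75}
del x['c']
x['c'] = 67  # {'score': 4, 'c': 67}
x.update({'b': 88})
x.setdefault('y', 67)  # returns 67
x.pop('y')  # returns 67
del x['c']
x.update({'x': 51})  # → {'score': 4, 'b': 88, 'x': 51}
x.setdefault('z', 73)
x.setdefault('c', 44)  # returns 44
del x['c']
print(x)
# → {'score': 4, 'b': 88, 'x': 51, 'z': 73}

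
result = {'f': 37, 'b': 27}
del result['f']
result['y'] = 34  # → {'b': 27, 'y': 34}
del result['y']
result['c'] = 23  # {'b': 27, 'c': 23}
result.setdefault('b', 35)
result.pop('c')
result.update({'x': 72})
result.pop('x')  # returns 72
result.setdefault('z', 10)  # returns 10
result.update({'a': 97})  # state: {'b': 27, 'z': 10, 'a': 97}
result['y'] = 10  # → {'b': 27, 'z': 10, 'a': 97, 'y': 10}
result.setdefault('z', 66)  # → 10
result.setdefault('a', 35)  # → 97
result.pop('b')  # 27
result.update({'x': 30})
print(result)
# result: {'z': 10, 'a': 97, 'y': 10, 'x': 30}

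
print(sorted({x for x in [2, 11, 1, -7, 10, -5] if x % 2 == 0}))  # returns [2, 10]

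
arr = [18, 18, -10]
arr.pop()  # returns -10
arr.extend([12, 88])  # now [18, 18, 12, 88]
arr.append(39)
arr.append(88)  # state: [18, 18, 12, 88, 39, 88]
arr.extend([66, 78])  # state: [18, 18, 12, 88, 39, 88, 66, 78]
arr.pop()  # 78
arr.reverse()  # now [66, 88, 39, 88, 12, 18, 18]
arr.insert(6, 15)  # [66, 88, 39, 88, 12, 18, 15, 18]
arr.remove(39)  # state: [66, 88, 88, 12, 18, 15, 18]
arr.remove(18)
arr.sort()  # [12, 15, 18, 66, 88, 88]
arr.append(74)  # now [12, 15, 18, 66, 88, 88, 74]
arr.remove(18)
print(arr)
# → [12, 15, 66, 88, 88, 74]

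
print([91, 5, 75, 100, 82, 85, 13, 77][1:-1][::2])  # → [5, 100, 85]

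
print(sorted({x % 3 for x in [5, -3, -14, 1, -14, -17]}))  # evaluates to [0, 1, 2]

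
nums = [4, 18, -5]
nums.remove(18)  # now [4, -5]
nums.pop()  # -5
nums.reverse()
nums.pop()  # 4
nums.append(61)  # [61]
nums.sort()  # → [61]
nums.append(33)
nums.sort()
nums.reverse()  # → [61, 33]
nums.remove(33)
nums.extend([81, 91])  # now [61, 81, 91]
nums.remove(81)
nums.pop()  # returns 91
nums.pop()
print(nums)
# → []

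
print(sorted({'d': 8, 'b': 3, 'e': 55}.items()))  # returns [('b', 3), ('d', 8), ('e', 55)]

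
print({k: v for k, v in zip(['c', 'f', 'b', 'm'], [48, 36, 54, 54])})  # {'c': 48, 'f': 36, 'b': 54, 'm': 54}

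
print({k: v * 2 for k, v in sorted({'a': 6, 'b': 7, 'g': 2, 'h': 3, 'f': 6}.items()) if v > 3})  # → {'a': 12, 'b': 14, 'f': 12}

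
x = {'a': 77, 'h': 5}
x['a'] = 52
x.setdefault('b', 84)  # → 84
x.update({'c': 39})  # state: {'a': 52, 'h': 5, 'b': 84, 'c': 39}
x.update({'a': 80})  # {'a': 80, 'h': 5, 'b': 84, 'c': 39}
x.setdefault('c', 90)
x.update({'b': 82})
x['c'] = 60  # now {'a': 80, 'h': 5, 'b': 82, 'c': 60}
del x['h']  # {'a': 80, 'b': 82, 'c': 60}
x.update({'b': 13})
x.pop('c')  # 60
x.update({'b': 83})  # {'a': 80, 'b': 83}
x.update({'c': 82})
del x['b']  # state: {'a': 80, 'c': 82}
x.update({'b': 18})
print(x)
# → {'a': 80, 'c': 82, 'b': 18}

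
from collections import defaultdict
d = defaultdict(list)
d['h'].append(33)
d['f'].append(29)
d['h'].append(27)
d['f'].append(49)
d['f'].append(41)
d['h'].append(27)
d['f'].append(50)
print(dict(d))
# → {'h': [33, 27, 27], 'f': [29, 49, 41, 50]}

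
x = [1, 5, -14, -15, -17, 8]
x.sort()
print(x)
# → [-17, -15, -14, 1, 5, 8]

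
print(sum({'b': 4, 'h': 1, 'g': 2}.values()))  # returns 7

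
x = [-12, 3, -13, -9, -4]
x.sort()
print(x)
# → [-13, -12, -9, -4, 3]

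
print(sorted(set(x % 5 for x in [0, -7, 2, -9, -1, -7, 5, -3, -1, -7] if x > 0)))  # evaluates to [0, 2]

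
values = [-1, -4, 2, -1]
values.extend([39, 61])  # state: [-1, -4, 2, -1, 39, 61]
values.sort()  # [-4, -1, -1, 2, 39, 61]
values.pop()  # 61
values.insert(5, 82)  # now [-4, -1, -1, 2, 39, 82]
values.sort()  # [-4, -1, -1, 2, 39, 82]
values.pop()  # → 82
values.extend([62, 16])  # [-4, -1, -1, 2, 39, 62, 16]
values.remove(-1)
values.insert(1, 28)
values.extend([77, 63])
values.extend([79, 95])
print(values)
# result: [-4, 28, -1, 2, 39, 62, 16, 77, 63, 79, 95]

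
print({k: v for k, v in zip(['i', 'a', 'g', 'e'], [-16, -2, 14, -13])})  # {'i': -16, 'a': -2, 'g': 14, 'e': -13}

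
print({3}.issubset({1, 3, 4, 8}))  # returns True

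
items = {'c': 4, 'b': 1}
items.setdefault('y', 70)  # 70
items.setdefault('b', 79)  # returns 1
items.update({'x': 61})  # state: {'c': 4, 'b': 1, 'y': 70, 'x': 61}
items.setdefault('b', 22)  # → 1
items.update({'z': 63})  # {'c': 4, 'b': 1, 'y': 70, 'x': 61, 'z': 63}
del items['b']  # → {'c': 4, 'y': 70, 'x': 61, 'z': 63}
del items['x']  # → {'c': 4, 'y': 70, 'z': 63}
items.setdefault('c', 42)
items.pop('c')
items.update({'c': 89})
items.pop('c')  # 89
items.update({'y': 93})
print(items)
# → {'y': 93, 'z': 63}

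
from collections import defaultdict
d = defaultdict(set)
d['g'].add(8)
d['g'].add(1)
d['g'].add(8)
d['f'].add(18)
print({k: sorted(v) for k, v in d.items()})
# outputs {'g': [1, 8], 'f': [18]}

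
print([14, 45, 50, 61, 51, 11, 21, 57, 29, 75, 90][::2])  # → [14, 50, 51, 21, 29, 90]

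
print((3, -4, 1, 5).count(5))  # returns 1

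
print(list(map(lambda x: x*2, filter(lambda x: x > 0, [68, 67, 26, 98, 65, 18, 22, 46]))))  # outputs [136, 134, 52, 196, 130, 36, 44, 92]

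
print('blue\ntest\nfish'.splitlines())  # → ['blue', 'test', 'fish']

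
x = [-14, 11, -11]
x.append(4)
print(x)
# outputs [-14, 11, -11, 4]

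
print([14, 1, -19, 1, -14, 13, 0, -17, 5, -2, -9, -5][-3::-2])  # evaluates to [-2, -17, 13, 1, 1]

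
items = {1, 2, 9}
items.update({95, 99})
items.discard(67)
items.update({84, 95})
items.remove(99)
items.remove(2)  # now {1, 9, 84, 95}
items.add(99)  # {1, 9, 84, 95, 99}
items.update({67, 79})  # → {1, 9, 67, 79, 84, 95, 99}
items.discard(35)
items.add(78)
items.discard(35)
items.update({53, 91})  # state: {1, 9, 53, 67, 78, 79, 84, 91, 95, 99}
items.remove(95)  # {1, 9, 53, 67, 78, 79, 84, 91, 99}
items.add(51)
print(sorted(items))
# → [1, 9, 51, 53, 67, 78, 79, 84, 91, 99]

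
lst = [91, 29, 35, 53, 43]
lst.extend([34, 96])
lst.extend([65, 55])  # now [91, 29, 35, 53, 43, 34, 96, 65, 55]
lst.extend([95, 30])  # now [91, 29, 35, 53, 43, 34, 96, 65, 55, 95, 30]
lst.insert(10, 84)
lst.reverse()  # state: [30, 84, 95, 55, 65, 96, 34, 43, 53, 35, 29, 91]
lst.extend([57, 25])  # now [30, 84, 95, 55, 65, 96, 34, 43, 53, 35, 29, 91, 57, 25]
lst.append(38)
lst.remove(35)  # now [30, 84, 95, 55, 65, 96, 34, 43, 53, 29, 91, 57, 25, 38]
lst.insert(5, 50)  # [30, 84, 95, 55, 65, 50, 96, 34, 43, 53, 29, 91, 57, 25, 38]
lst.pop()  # 38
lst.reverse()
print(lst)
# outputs [25, 57, 91, 29, 53, 43, 34, 96, 50, 65, 55, 95, 84, 30]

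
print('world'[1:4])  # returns orl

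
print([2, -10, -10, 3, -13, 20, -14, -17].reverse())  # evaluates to None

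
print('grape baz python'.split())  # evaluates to ['grape', 'baz', 'python']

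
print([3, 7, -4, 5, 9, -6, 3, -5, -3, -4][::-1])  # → [-4, -3, -5, 3, -6, 9, 5, -4, 7, 3]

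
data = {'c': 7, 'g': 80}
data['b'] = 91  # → {'c': 7, 'g': 80, 'b': 91}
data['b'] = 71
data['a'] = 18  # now {'c': 7, 'g': 80, 'b': 71, 'a': 18}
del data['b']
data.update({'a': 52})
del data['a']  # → {'c': 7, 'g': 80}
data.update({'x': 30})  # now {'c': 7, 'g': 80, 'x': 30}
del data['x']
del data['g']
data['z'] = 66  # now {'c': 7, 'z': 66}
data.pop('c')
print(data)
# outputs {'z': 66}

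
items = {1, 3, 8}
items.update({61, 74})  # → {1, 3, 8, 61, 74}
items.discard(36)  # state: {1, 3, 8, 61, 74}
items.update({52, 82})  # {1, 3, 8, 52, 61, 74, 82}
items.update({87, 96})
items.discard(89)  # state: {1, 3, 8, 52, 61, 74, 82, 87, 96}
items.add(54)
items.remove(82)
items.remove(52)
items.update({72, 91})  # {1, 3, 8, 54, 61, 72, 74, 87, 91, 96}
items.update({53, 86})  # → {1, 3, 8, 53, 54, 61, 72, 74, 86, 87, 91, 96}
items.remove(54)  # {1, 3, 8, 53, 61, 72, 74, 86, 87, 91, 96}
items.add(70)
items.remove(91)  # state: {1, 3, 8, 53, 61, 70, 72, 74, 86, 87, 96}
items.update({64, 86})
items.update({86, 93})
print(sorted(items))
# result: [1, 3, 8, 53, 61, 64, 70, 72, 74, 86, 87, 93, 96]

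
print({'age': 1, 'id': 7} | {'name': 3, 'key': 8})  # {'age': 1, 'id': 7, 'name': 3, 'key': 8}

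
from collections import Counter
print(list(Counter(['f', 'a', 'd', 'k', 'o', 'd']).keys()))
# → ['f', 'a', 'd', 'k', 'o']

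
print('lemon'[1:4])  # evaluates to emo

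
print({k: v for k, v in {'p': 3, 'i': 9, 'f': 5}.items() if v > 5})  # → {'i': 9}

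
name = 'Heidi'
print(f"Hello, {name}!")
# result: Hello, Heidi!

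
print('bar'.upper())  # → BAR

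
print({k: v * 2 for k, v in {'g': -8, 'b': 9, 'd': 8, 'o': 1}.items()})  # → {'g': -16, 'b': 18, 'd': 16, 'o': 2}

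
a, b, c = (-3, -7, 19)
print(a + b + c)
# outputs 9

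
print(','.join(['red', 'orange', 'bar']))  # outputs red,orange,bar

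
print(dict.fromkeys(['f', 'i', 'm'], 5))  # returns {'f': 5, 'i': 5, 'm': 5}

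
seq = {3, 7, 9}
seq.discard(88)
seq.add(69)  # {3, 7, 9, 69}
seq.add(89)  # {3, 7, 9, 69, 89}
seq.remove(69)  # {3, 7, 9, 89}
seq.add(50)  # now {3, 7, 9, 50, 89}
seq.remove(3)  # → {7, 9, 50, 89}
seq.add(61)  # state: {7, 9, 50, 61, 89}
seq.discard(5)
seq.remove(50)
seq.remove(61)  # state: {7, 9, 89}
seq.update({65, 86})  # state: {7, 9, 65, 86, 89}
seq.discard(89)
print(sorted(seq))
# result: [7, 9, 65, 86]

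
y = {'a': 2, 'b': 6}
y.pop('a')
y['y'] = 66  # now {'b': 6, 'y': 66}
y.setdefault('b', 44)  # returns 6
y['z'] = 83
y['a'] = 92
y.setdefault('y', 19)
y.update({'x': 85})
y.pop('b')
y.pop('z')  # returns 83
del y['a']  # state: {'y': 66, 'x': 85}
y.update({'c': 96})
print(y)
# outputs {'y': 66, 'x': 85, 'c': 96}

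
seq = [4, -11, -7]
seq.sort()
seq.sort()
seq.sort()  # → [-11, -7, 4]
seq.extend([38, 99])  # [-11, -7, 4, 38, 99]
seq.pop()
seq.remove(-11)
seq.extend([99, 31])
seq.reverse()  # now [31, 99, 38, 4, -7]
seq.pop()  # -7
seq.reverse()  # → [4, 38, 99, 31]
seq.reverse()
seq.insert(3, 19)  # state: [31, 99, 38, 19, 4]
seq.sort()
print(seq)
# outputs [4, 19, 31, 38, 99]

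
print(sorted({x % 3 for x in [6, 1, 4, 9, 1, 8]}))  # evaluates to [0, 1, 2]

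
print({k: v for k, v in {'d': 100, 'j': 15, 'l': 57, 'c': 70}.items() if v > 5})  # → {'d': 100, 'j': 15, 'l': 57, 'c': 70}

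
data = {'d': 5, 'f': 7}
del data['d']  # {'f': 7}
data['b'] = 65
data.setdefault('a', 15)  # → 15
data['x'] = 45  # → {'f': 7, 'b': 65, 'a': 15, 'x': 45}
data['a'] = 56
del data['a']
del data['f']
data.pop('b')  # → 65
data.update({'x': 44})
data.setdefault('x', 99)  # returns 44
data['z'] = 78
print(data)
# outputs {'x': 44, 'z': 78}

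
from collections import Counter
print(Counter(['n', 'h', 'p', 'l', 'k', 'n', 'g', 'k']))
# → Counter({'n': 2, 'k': 2, 'h': 1, 'p': 1, 'l': 1, 'g': 1})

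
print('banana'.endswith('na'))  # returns True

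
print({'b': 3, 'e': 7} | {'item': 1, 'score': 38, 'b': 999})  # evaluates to {'b': 999, 'e': 7, 'item': 1, 'score': 38}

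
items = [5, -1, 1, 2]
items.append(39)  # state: [5, -1, 1, 2, 39]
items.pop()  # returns 39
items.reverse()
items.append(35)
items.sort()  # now [-1, 1, 2, 5, 35]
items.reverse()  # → [35, 5, 2, 1, -1]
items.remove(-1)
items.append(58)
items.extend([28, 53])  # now [35, 5, 2, 1, 58, 28, 53]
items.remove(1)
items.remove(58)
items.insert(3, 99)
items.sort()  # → [2, 5, 28, 35, 53, 99]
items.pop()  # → 99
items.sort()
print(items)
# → [2, 5, 28, 35, 53]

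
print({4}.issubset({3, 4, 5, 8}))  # True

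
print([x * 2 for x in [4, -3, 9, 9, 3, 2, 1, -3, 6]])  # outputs [8, -6, 18, 18, 6, 4, 2, -6, 12]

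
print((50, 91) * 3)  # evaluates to (50, 91, 50, 91, 50, 91)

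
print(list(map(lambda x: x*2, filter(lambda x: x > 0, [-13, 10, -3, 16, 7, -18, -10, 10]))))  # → [20, 32, 14, 20]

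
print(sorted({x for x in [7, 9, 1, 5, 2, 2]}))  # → [1, 2, 5, 7, 9]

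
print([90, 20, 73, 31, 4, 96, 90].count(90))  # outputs 2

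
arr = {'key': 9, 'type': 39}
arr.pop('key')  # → 9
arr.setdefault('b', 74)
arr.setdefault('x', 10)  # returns 10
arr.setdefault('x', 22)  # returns 10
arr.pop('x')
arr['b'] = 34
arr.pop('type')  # 39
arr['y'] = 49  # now {'b': 34, 'y': 49}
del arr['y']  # {'b': 34}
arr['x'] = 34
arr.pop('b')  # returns 34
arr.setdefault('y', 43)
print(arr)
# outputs {'x': 34, 'y': 43}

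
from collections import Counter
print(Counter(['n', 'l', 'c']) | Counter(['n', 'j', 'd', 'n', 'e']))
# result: Counter({'n': 2, 'l': 1, 'c': 1, 'j': 1, 'd': 1, 'e': 1})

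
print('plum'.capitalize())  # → Plum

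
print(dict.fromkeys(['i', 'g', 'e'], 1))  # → {'i': 1, 'g': 1, 'e': 1}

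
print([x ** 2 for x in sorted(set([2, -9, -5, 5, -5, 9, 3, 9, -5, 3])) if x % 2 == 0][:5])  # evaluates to [4]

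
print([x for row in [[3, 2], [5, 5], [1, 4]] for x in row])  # [3, 2, 5, 5, 1, 4]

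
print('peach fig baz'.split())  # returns ['peach', 'fig', 'baz']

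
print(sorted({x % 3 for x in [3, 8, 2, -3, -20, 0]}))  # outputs [0, 1, 2]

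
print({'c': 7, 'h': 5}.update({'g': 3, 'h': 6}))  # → None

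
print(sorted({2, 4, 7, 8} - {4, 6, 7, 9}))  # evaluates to [2, 8]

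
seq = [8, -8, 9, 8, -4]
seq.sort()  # [-8, -4, 8, 8, 9]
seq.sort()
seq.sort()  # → [-8, -4, 8, 8, 9]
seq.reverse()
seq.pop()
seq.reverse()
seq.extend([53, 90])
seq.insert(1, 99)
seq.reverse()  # [90, 53, 9, 8, 8, 99, -4]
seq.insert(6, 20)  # [90, 53, 9, 8, 8, 99, 20, -4]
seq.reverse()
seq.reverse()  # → [90, 53, 9, 8, 8, 99, 20, -4]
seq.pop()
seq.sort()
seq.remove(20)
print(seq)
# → [8, 8, 9, 53, 90, 99]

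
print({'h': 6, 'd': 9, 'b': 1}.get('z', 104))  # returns 104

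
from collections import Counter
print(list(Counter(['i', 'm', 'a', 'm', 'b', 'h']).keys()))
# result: ['i', 'm', 'a', 'b', 'h']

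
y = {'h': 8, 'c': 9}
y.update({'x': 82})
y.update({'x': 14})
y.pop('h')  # 8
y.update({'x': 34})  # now {'c': 9, 'x': 34}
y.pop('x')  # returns 34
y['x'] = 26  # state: {'c': 9, 'x': 26}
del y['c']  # {'x': 26}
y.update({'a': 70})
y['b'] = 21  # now {'x': 26, 'a': 70, 'b': 21}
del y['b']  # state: {'x': 26, 'a': 70}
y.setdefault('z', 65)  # 65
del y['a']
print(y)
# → {'x': 26, 'z': 65}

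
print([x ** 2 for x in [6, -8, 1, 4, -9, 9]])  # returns [36, 64, 1, 16, 81, 81]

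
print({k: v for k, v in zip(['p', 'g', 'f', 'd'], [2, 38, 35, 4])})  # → {'p': 2, 'g': 38, 'f': 35, 'd': 4}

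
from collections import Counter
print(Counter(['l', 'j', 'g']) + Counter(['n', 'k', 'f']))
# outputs Counter({'l': 1, 'j': 1, 'g': 1, 'n': 1, 'k': 1, 'f': 1})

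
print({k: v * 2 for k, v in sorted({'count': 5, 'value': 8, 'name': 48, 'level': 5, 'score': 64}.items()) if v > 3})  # {'count': 10, 'level': 10, 'name': 96, 'score': 128, 'value': 16}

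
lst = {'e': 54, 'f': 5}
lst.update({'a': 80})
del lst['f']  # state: {'e': 54, 'a': 80}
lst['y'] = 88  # {'e': 54, 'a': 80, 'y': 88}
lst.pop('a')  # 80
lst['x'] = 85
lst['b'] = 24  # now {'e': 54, 'y': 88, 'x': 85, 'b': 24}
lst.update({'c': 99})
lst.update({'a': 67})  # {'e': 54, 'y': 88, 'x': 85, 'b': 24, 'c': 99, 'a': 67}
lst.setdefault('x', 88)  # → 85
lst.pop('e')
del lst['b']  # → {'y': 88, 'x': 85, 'c': 99, 'a': 67}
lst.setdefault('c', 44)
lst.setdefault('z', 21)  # 21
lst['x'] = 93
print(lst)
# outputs {'y': 88, 'x': 93, 'c': 99, 'a': 67, 'z': 21}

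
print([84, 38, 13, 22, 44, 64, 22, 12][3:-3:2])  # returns [22]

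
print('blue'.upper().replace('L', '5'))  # B5UE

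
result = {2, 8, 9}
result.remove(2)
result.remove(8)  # {9}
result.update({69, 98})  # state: {9, 69, 98}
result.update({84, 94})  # {9, 69, 84, 94, 98}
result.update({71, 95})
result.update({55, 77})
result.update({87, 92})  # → {9, 55, 69, 71, 77, 84, 87, 92, 94, 95, 98}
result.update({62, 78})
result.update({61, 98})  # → {9, 55, 61, 62, 69, 71, 77, 78, 84, 87, 92, 94, 95, 98}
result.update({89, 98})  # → {9, 55, 61, 62, 69, 71, 77, 78, 84, 87, 89, 92, 94, 95, 98}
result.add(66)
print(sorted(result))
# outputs [9, 55, 61, 62, 66, 69, 71, 77, 78, 84, 87, 89, 92, 94, 95, 98]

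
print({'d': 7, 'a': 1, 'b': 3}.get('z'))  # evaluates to None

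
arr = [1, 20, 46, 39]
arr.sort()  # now [1, 20, 39, 46]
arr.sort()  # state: [1, 20, 39, 46]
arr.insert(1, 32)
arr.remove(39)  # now [1, 32, 20, 46]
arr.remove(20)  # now [1, 32, 46]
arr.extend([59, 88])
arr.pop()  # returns 88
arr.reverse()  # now [59, 46, 32, 1]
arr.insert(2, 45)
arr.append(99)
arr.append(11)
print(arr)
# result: [59, 46, 45, 32, 1, 99, 11]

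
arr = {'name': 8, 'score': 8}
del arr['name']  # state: {'score': 8}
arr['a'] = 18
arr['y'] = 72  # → {'score': 8, 'a': 18, 'y': 72}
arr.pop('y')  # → 72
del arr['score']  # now {'a': 18}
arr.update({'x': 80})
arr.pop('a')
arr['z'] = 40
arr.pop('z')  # 40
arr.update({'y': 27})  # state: {'x': 80, 'y': 27}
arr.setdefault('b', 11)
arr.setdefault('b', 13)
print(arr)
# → {'x': 80, 'y': 27, 'b': 11}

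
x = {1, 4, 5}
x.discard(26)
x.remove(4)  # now {1, 5}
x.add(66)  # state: {1, 5, 66}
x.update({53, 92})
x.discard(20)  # {1, 5, 53, 66, 92}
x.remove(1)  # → {5, 53, 66, 92}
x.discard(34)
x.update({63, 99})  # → {5, 53, 63, 66, 92, 99}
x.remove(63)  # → {5, 53, 66, 92, 99}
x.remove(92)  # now {5, 53, 66, 99}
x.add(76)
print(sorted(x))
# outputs [5, 53, 66, 76, 99]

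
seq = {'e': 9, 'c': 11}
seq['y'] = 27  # {'e': 9, 'c': 11, 'y': 27}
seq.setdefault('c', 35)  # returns 11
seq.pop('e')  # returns 9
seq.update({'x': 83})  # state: {'c': 11, 'y': 27, 'x': 83}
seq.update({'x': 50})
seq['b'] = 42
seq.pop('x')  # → 50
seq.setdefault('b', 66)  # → 42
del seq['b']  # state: {'c': 11, 'y': 27}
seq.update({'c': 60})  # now {'c': 60, 'y': 27}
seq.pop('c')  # 60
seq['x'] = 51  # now {'y': 27, 'x': 51}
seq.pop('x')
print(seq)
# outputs {'y': 27}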